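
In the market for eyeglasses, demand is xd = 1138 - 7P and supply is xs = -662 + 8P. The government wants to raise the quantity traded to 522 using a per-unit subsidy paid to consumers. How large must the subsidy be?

Required subsidy s = 60 per unit

At x = 522, invert demand for the buyer price: Pb = (1138 − 522)/7 = 88; invert supply for the seller price: Ps = (522 − (-662))/8 = 148.
The subsidy must fill the gap: s = Ps − Pb = 148 − 88 = 60.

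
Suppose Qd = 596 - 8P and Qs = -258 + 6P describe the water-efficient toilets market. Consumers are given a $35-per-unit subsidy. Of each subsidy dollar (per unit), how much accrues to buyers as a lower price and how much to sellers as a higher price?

Buyers gain $15 per unit; sellers gain $20 per unit

Pre-subsidy: 596 - 8P = -258 + 6P gives P* = 61, Q* = 108.
With the rebate, buyers effectively pay Pb = Ps − 35, where Ps is the price sellers receive.
Demand in terms of Ps becomes Qd = 596 − 8(Ps − 35) = 876 - 8Ps. Setting this equal to supply: 876 - 8Ps = -258 + 6Ps, so Ps = 81.
Buyers pay Pb = 81 − 35 = 46; Q' = -258 + 6·81 = 228.
Buyers' price falls by P* − Pb = 61 − 46 = 15; sellers' price rises by Ps − P* = 81 − 61 = 20.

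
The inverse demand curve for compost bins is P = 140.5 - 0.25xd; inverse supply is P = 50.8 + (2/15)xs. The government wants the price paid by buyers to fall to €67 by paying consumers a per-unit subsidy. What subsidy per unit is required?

At a buyer price of 67, quantity demanded is 562 − 4·67 = 294.
Sellers supply 294 only when they receive Ps = 50.8 + (2/15)·294 = 90.
s = Ps − Pb = 90 − 67 = 23.

Required subsidy s = €23 per unit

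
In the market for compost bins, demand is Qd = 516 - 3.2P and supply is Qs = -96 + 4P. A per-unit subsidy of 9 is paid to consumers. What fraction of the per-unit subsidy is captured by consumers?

Pre-subsidy: 516 - 3.2P = -96 + 4P gives P* = 85, Q* = 244.
With the rebate, buyers effectively pay Pb = Ps − 9, where Ps is the price sellers receive.
Demand in terms of Ps becomes Qd = 516 − 3.2(Ps − 9) = 544.8 - 3.2Ps. Setting this equal to supply: 544.8 - 3.2Ps = -96 + 4Ps, so Ps = 89.
Buyers pay Pb = 89 − 9 = 80; Q' = -96 + 4·89 = 260.
Buyers' price falls by P* − Pb = 85 − 80 = 5; sellers' price rises by Ps − P* = 89 − 85 = 4.
So consumers capture 5/9 = 5/9 of each unit of subsidy.

Consumer share = 5/9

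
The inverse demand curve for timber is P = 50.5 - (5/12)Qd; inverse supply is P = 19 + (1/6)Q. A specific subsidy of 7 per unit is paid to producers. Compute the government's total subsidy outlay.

Government cost = 462

Pre-subsidy: 50.5 - (5/12)Q = 19 + (1/6)Q gives Q* = 54 and P* = 28.
With the subsidy, sellers receive Ps = Pb + 7 for each unit, where Pb is the price buyers pay.
On the curves, Pb = 50.5 - (5/12)Q and Ps = 19 + (1/6)Q; the wedge Ps − Pb = 7 gives 19 + (1/6)Q − (50.5 - (5/12)Q) = 7, so Q' = 66.
Then Pb = 50.5 − (5/12)·66 = 23 and Ps = 19 + (1/6)·66 = 30.
Government outlay = subsidy × quantity = 7 × 66 = 462.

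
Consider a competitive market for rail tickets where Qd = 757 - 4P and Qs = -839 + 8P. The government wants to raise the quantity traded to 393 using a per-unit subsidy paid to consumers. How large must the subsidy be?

At Q = 393, invert demand for the buyer price: Pb = (757 − 393)/4 = 91; invert supply for the seller price: Ps = (393 − (-839))/8 = 154.
The subsidy must fill the gap: s = Ps − Pb = 154 − 91 = 63.

Required subsidy s = 63 per unit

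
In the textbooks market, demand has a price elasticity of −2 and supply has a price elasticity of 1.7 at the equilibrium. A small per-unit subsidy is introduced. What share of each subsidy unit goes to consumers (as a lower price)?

Consumer share = 17/37

For a small subsidy around the equilibrium, the benefit split depends on the relative slopes, which at a point are proportional to the elasticities.
Buyer share = εs/(εs + |εd|) = 1.7/(1.7 + 2) = 17/37; seller share = |εd|/(εs + |εd|) = 20/37.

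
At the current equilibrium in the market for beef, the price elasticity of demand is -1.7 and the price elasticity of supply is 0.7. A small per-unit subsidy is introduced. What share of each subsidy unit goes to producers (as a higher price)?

Producer share = 17/24

For a small subsidy around the equilibrium, the benefit split depends on the relative slopes, which at a point are proportional to the elasticities.
Buyer share = εs/(εs + |εd|) = 0.7/(0.7 + 1.7) = 7/24; seller share = |εd|/(εs + |εd|) = 17/24.
So producers capture 17/24 of the subsidy.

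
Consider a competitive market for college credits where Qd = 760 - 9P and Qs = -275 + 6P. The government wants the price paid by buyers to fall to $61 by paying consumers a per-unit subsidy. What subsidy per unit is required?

Required subsidy s = $20 per unit

At a buyer price of 61, quantity demanded is 760 − 9·61 = 211.
Sellers supply 211 only when they receive Ps with -275 + 6·Ps = 211, i.e. Ps = 81.
s = Ps − Pb = 81 − 61 = 20.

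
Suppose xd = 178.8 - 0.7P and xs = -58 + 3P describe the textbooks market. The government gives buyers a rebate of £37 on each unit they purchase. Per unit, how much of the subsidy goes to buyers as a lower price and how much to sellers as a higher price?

Buyers gain £30 per unit; sellers gain £7 per unit

Pre-subsidy: 178.8 - 0.7P = -58 + 3P gives P* = 64, x* = 134.
With the rebate, buyers effectively pay Pb = Ps − 37, where Ps is the price sellers receive.
Demand in terms of Ps becomes xd = 178.8 − 0.7(Ps − 37) = 204.7 - 0.7Ps. Setting this equal to supply: 204.7 - 0.7Ps = -58 + 3Ps, so Ps = 71.
Buyers pay Pb = 71 − 37 = 34; x' = -58 + 3·71 = 155.
Buyers' price falls by P* − Pb = 64 − 34 = 30; sellers' price rises by Ps − P* = 71 − 64 = 7.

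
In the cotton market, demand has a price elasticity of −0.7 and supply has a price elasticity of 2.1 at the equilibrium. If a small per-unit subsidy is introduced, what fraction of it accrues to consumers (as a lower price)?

Consumer share = 0.75

For a small subsidy around the equilibrium, the benefit split depends on the relative slopes, which at a point are proportional to the elasticities.
Buyer share = εs/(εs + |εd|) = 2.1/(2.1 + 0.7) = 0.75; seller share = |εd|/(εs + |εd|) = 0.25.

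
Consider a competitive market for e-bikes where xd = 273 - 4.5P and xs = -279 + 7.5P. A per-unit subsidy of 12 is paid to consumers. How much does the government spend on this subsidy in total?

Government cost = 1197

Pre-subsidy: 273 - 4.5P = -279 + 7.5P gives P* = 46, x* = 66.
With the rebate, buyers effectively pay Pb = Ps − 12, where Ps is the price sellers receive.
Demand in terms of Ps becomes xd = 273 − 4.5(Ps − 12) = 327 - 4.5Ps. Setting this equal to supply: 327 - 4.5Ps = -279 + 7.5Ps, so Ps = 50.5.
Buyers pay Pb = 50.5 − 12 = 38.5; x' = -279 + 7.5·50.5 = 99.75.
Government outlay = subsidy × quantity = 12 × 99.75 = 1197.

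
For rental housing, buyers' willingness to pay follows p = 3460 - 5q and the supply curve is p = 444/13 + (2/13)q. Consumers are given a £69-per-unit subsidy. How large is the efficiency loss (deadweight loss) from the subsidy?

Pre-subsidy: 3460 - 5q = 444/13 + (2/13)q gives q* = 44536/67 and p* = 9140/67.
With the rebate, buyers effectively pay pb = ps − 69, where ps is the price sellers receive.
On the curves, pb = 3460 - 5q and ps = 444/13 + (2/13)q; the wedge ps − pb = 69 gives 444/13 + (2/13)q − (3460 - 5q) = 69, so q' = 45433/67.
Then pb = 3460 − 5·(45433/67) = 4655/67 and ps = 444/13 + (2/13)·(45433/67) = 9278/67.
The subsidy expands output by 45433/67 − 44536/67 = 897/67 past the efficient level; on those units the gap between marginal cost and willingness to pay runs from 0 up to 69.
DWL = ½ × 69 × 897/67 = 61893/134.

Deadweight loss = 61893/134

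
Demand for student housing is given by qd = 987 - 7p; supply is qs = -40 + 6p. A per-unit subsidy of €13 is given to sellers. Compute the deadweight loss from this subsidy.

Pre-subsidy: 987 - 7p = -40 + 6p gives p* = 79, q* = 434.
With the subsidy, sellers receive ps = pb + 13 for each unit, where pb is the price buyers pay.
Supply in terms of pb becomes qs = -40 + 6(pb + 13) = 38 + 6pb. Setting this equal to demand: 987 - 7pb = 38 + 6pb, so pb = 73.
Sellers receive ps = 73 + 13 = 86; q' = 987 − 7·73 = 476.
The subsidy expands output by 476 − 434 = 42 past the efficient level; on those units the gap between marginal cost and willingness to pay runs from 0 up to 13.
DWL = ½ × 13 × 42 = 273.

Deadweight loss = €273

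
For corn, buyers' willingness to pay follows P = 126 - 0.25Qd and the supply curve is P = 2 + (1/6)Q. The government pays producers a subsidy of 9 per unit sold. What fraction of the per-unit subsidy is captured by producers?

Pre-subsidy: 126 - 0.25Q = 2 + (1/6)Q gives Q* = 297.6 and P* = 51.6.
With the subsidy, sellers receive Ps = Pb + 9 for each unit, where Pb is the price buyers pay.
On the curves, Pb = 126 - 0.25Q and Ps = 2 + (1/6)Q; the wedge Ps − Pb = 9 gives 2 + (1/6)Q − (126 - 0.25Q) = 9, so Q' = 319.2.
Then Pb = 126 − 0.25·319.2 = 46.2 and Ps = 2 + (1/6)·319.2 = 55.2.
Buyers' price falls by P* − Pb = 51.6 − 46.2 = 5.4; sellers' price rises by Ps − P* = 55.2 − 51.6 = 3.6.
So producers capture 3.6/9 = 0.4 of each unit of subsidy.

Producer share = 0.4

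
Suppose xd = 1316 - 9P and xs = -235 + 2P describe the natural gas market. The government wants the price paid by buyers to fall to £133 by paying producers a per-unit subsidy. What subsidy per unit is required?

Required subsidy s = £44 per unit

At a buyer price of 133, quantity demanded is 1316 − 9·133 = 119.
Sellers supply 119 only when they receive Ps with -235 + 2·Ps = 119, i.e. Ps = 177.
s = Ps − Pb = 177 − 133 = 44.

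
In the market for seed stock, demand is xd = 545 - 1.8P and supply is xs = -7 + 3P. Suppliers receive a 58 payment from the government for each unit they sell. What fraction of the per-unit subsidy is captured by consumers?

Pre-subsidy: 545 - 1.8P = -7 + 3P gives P* = 115, x* = 338.
With the subsidy, sellers receive Ps = Pb + 58 for each unit, where Pb is the price buyers pay.
Supply in terms of Pb becomes xs = -7 + 3(Pb + 58) = 167 + 3Pb. Setting this equal to demand: 545 - 1.8Pb = 167 + 3Pb, so Pb = 78.75.
Sellers receive Ps = 78.75 + 58 = 136.75; x' = 545 − 1.8·78.75 = 403.25.
Buyers' price falls by P* − Pb = 115 − 78.75 = 36.25; sellers' price rises by Ps − P* = 136.75 − 115 = 21.75.
So consumers capture 36.25/58 = 0.625 of each unit of subsidy.

Consumer share = 0.625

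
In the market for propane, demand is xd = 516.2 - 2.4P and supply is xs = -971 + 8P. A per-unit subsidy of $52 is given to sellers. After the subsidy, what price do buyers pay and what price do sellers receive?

Pre-subsidy: 516.2 - 2.4P = -971 + 8P gives P* = 143, x* = 173.
With the subsidy, sellers receive Ps = Pb + 52 for each unit, where Pb is the price buyers pay.
Supply in terms of Pb becomes xs = -971 + 8(Pb + 52) = -555 + 8Pb. Setting this equal to demand: 516.2 - 2.4Pb = -555 + 8Pb, so Pb = 103.
Sellers receive Ps = 103 + 52 = 155; x' = 516.2 − 2.4·103 = 269.

Buyers pay $103; sellers receive $155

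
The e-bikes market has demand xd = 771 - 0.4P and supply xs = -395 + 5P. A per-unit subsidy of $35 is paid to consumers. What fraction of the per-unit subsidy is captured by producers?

Pre-subsidy: 771 - 0.4P = -395 + 5P gives P* = 5830/27, x* = 18485/27.
With the rebate, buyers effectively pay Pb = Ps − 35, where Ps is the price sellers receive.
Demand in terms of Ps becomes xd = 771 − 0.4(Ps − 35) = 785 - 0.4Ps. Setting this equal to supply: 785 - 0.4Ps = -395 + 5Ps, so Ps = 5900/27.
Buyers pay Pb = 5900/27 − 35 = 4955/27; x' = -395 + 5·(5900/27) = 18835/27.
Buyers' price falls by P* − Pb = 5830/27 − 4955/27 = 875/27; sellers' price rises by Ps − P* = 5900/27 − 5830/27 = 70/27.
So producers capture (70/27)/35 = 2/27 of each unit of subsidy.

Producer share = 2/27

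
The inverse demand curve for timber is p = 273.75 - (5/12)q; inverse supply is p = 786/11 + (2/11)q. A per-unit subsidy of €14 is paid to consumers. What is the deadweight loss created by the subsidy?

Deadweight loss = 12936/79

Pre-subsidy: 273.75 - (5/12)q = 786/11 + (2/11)q gives q* = 26703/79 and p* = 10500/79.
With the rebate, buyers effectively pay pb = ps − 14, where ps is the price sellers receive.
On the curves, pb = 273.75 - (5/12)q and ps = 786/11 + (2/11)q; the wedge ps − pb = 14 gives 786/11 + (2/11)q − (273.75 - (5/12)q) = 14, so q' = 28551/79.
Then pb = 273.75 − (5/12)·(28551/79) = 9730/79 and ps = 786/11 + (2/11)·(28551/79) = 10836/79.
The subsidy expands output by 28551/79 − 26703/79 = 1848/79 past the efficient level; on those units the gap between marginal cost and willingness to pay runs from 0 up to 14.
DWL = ½ × 14 × 1848/79 = 12936/79.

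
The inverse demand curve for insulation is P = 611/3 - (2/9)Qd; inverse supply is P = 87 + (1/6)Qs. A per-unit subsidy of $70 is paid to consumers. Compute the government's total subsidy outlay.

Government cost = $33600

Pre-subsidy: 611/3 - (2/9)Q = 87 + (1/6)Q gives Q* = 300 and P* = 137.
With the rebate, buyers effectively pay Pb = Ps − 70, where Ps is the price sellers receive.
On the curves, Pb = 611/3 - (2/9)Q and Ps = 87 + (1/6)Q; the wedge Ps − Pb = 70 gives 87 + (1/6)Q − (611/3 - (2/9)Q) = 70, so Q' = 480.
Then Pb = 611/3 − (2/9)·480 = 97 and Ps = 87 + (1/6)·480 = 167.
Government outlay = subsidy × quantity = 70 × 480 = 33600.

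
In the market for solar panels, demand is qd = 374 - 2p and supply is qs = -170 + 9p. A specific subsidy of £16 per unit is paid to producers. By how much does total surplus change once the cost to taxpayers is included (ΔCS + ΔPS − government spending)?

Net change in total surplus = -2304/11

Pre-subsidy: 374 - 2p = -170 + 9p gives p* = 544/11, q* = 3026/11.
With the subsidy, sellers receive ps = pb + 16 for each unit, where pb is the price buyers pay.
Supply in terms of pb becomes qs = -170 + 9(pb + 16) = -26 + 9pb. Setting this equal to demand: 374 - 2pb = -26 + 9pb, so pb = 400/11.
Sellers receive ps = 400/11 + 16 = 576/11; q' = 374 − 2·(400/11) = 3314/11.
ΔCS = ½(3026/11 + 3314/11)(544/11 − 400/11) = 456480/121; ΔPS = ½(3026/11 + 3314/11)(576/11 − 544/11) = 101440/121.
Government spending = 16 × 3314/11 = 53024/11.
Net change = 456480/121 + 101440/121 − 53024/11 = -2304/11. The loss equals the DWL triangle ½·16·288/11.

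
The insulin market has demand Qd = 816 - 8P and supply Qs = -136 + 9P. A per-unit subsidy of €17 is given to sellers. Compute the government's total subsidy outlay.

Government cost = €7480

Pre-subsidy: 816 - 8P = -136 + 9P gives P* = 56, Q* = 368.
With the subsidy, sellers receive Ps = Pb + 17 for each unit, where Pb is the price buyers pay.
Supply in terms of Pb becomes Qs = -136 + 9(Pb + 17) = 17 + 9Pb. Setting this equal to demand: 816 - 8Pb = 17 + 9Pb, so Pb = 47.
Sellers receive Ps = 47 + 17 = 64; Q' = 816 − 8·47 = 440.
Government outlay = subsidy × quantity = 17 × 440 = 7480.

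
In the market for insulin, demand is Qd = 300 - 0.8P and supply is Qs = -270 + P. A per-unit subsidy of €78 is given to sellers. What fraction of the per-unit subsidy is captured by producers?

Producer share = 4/9

Pre-subsidy: 300 - 0.8P = -270 + P gives P* = 950/3, Q* = 140/3.
With the subsidy, sellers receive Ps = Pb + 78 for each unit, where Pb is the price buyers pay.
Supply in terms of Pb becomes Qs = -270 + 1(Pb + 78) = -192 + Pb. Setting this equal to demand: 300 - 0.8Pb = -192 + Pb, so Pb = 820/3.
Sellers receive Ps = 820/3 + 78 = 1054/3; Q' = 300 − 0.8·(820/3) = 244/3.
Buyers' price falls by P* − Pb = 950/3 − 820/3 = 130/3; sellers' price rises by Ps − P* = 1054/3 − 950/3 = 104/3.
So producers capture (104/3)/78 = 4/9 of each unit of subsidy.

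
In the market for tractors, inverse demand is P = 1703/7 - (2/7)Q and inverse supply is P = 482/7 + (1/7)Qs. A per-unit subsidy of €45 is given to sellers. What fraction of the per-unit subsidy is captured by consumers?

Consumer share = 2/3

Pre-subsidy: 1703/7 - (2/7)Q = 482/7 + (1/7)Q gives Q* = 407 and P* = 127.
With the subsidy, sellers receive Ps = Pb + 45 for each unit, where Pb is the price buyers pay.
On the curves, Pb = 1703/7 - (2/7)Q and Ps = 482/7 + (1/7)Q; the wedge Ps − Pb = 45 gives 482/7 + (1/7)Q − (1703/7 - (2/7)Q) = 45, so Q' = 512.
Then Pb = 1703/7 − (2/7)·512 = 97 and Ps = 482/7 + (1/7)·512 = 142.
Buyers' price falls by P* − Pb = 127 − 97 = 30; sellers' price rises by Ps − P* = 142 − 127 = 15.
So consumers capture 30/45 = 2/3 of each unit of subsidy.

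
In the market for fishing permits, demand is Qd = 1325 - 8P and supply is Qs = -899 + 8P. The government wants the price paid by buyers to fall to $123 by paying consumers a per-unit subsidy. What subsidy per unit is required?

Required subsidy s = $32 per unit

At a buyer price of 123, quantity demanded is 1325 − 8·123 = 341.
Sellers supply 341 only when they receive Ps with -899 + 8·Ps = 341, i.e. Ps = 155.
s = Ps − Pb = 155 − 123 = 32.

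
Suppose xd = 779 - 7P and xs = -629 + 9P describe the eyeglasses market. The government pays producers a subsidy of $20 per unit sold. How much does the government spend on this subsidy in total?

Pre-subsidy: 779 - 7P = -629 + 9P gives P* = 88, x* = 163.
With the subsidy, sellers receive Ps = Pb + 20 for each unit, where Pb is the price buyers pay.
Supply in terms of Pb becomes xs = -629 + 9(Pb + 20) = -449 + 9Pb. Setting this equal to demand: 779 - 7Pb = -449 + 9Pb, so Pb = 76.75.
Sellers receive Ps = 76.75 + 20 = 96.75; x' = 779 − 7·76.75 = 241.75.
Government outlay = subsidy × quantity = 20 × 241.75 = 4835.

Government cost = $4835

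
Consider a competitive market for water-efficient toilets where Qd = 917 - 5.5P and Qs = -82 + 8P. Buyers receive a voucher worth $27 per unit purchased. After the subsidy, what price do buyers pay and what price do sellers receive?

Buyers pay $58; sellers receive $85

Pre-subsidy: 917 - 5.5P = -82 + 8P gives P* = 74, Q* = 510.
With the rebate, buyers effectively pay Pb = Ps − 27, where Ps is the price sellers receive.
Demand in terms of Ps becomes Qd = 917 − 5.5(Ps − 27) = 1065.5 - 5.5Ps. Setting this equal to supply: 1065.5 - 5.5Ps = -82 + 8Ps, so Ps = 85.
Buyers pay Pb = 85 − 27 = 58; Q' = -82 + 8·85 = 598.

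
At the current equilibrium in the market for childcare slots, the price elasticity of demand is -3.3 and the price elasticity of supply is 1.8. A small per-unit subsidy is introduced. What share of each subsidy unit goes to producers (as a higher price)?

Producer share = 11/17

For a small subsidy around the equilibrium, the benefit split depends on the relative slopes, which at a point are proportional to the elasticities.
Buyer share = εs/(εs + |εd|) = 1.8/(1.8 + 3.3) = 6/17; seller share = |εd|/(εs + |εd|) = 11/17.
So producers capture 11/17 of the subsidy.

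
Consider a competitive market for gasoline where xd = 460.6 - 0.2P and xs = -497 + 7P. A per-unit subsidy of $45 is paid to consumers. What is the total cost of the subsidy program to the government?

Government cost = $19923.75

Pre-subsidy: 460.6 - 0.2P = -497 + 7P gives P* = 133, x* = 434.
With the rebate, buyers effectively pay Pb = Ps − 45, where Ps is the price sellers receive.
Demand in terms of Ps becomes xd = 460.6 − 0.2(Ps − 45) = 469.6 - 0.2Ps. Setting this equal to supply: 469.6 - 0.2Ps = -497 + 7Ps, so Ps = 134.25.
Buyers pay Pb = 134.25 − 45 = 89.25; x' = -497 + 7·134.25 = 442.75.
Government outlay = subsidy × quantity = 45 × 442.75 = 19923.75.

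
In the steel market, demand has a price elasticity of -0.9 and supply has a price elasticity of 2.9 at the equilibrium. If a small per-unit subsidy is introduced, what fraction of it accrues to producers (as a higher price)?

Producer share = 9/38

For a small subsidy around the equilibrium, the benefit split depends on the relative slopes, which at a point are proportional to the elasticities.
Buyer share = εs/(εs + |εd|) = 2.9/(2.9 + 0.9) = 29/38; seller share = |εd|/(εs + |εd|) = 9/38.
So producers capture 9/38 of the subsidy.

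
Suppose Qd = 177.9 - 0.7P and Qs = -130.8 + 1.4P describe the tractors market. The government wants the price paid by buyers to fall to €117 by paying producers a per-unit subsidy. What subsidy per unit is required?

Required subsidy s = €45 per unit

At a buyer price of 117, quantity demanded is 177.9 − 0.7·117 = 96.
Sellers supply 96 only when they receive Ps with -130.8 + 1.4·Ps = 96, i.e. Ps = 162.
s = Ps − Pb = 162 − 117 = 45.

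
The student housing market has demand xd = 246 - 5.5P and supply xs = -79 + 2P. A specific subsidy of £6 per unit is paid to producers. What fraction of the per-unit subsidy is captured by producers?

Producer share = 11/15

Pre-subsidy: 246 - 5.5P = -79 + 2P gives P* = 130/3, x* = 23/3.
With the subsidy, sellers receive Ps = Pb + 6 for each unit, where Pb is the price buyers pay.
Supply in terms of Pb becomes xs = -79 + 2(Pb + 6) = -67 + 2Pb. Setting this equal to demand: 246 - 5.5Pb = -67 + 2Pb, so Pb = 626/15.
Sellers receive Ps = 626/15 + 6 = 716/15; x' = 246 − 5.5·(626/15) = 247/15.
Buyers' price falls by P* − Pb = 130/3 − 626/15 = 1.6; sellers' price rises by Ps − P* = 716/15 − 130/3 = 4.4.
So producers capture 4.4/6 = 11/15 of each unit of subsidy.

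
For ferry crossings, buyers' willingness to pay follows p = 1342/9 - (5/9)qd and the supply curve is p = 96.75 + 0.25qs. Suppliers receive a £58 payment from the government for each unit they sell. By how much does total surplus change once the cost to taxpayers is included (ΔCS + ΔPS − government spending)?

Pre-subsidy: 1342/9 - (5/9)q = 96.75 + 0.25q gives q* = 65 and p* = 113.
With the subsidy, sellers receive ps = pb + 58 for each unit, where pb is the price buyers pay.
On the curves, pb = 1342/9 - (5/9)q and ps = 96.75 + 0.25q; the wedge ps − pb = 58 gives 96.75 + 0.25q − (1342/9 - (5/9)q) = 58, so q' = 137.
Then pb = 1342/9 − (5/9)·137 = 73 and ps = 96.75 + 0.25·137 = 131.
ΔCS = ½(65 + 137)(113 − 73) = 4040; ΔPS = ½(65 + 137)(131 − 113) = 1818.
Government spending = 58 × 137 = 7946.
Net change = 4040 + 1818 − 7946 = -2088. The loss equals the DWL triangle ½·58·72.

Net change in total surplus = -£2088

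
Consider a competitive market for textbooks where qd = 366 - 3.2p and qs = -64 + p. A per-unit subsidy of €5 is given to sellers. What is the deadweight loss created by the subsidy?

Deadweight loss = 200/21

Pre-subsidy: 366 - 3.2p = -64 + p gives p* = 2150/21, q* = 806/21.
With the subsidy, sellers receive ps = pb + 5 for each unit, where pb is the price buyers pay.
Supply in terms of pb becomes qs = -64 + 1(pb + 5) = -59 + pb. Setting this equal to demand: 366 - 3.2pb = -59 + pb, so pb = 2125/21.
Sellers receive ps = 2125/21 + 5 = 2230/21; q' = 366 − 3.2·(2125/21) = 886/21.
The subsidy expands output by 886/21 − 806/21 = 80/21 past the efficient level; on those units the gap between marginal cost and willingness to pay runs from 0 up to 5.
DWL = ½ × 5 × 80/21 = 200/21.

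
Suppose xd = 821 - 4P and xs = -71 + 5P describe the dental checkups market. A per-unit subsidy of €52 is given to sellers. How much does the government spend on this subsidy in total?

Government cost = 252772/9

Pre-subsidy: 821 - 4P = -71 + 5P gives P* = 892/9, x* = 3821/9.
With the subsidy, sellers receive Ps = Pb + 52 for each unit, where Pb is the price buyers pay.
Supply in terms of Pb becomes xs = -71 + 5(Pb + 52) = 189 + 5Pb. Setting this equal to demand: 821 - 4Pb = 189 + 5Pb, so Pb = 632/9.
Sellers receive Ps = 632/9 + 52 = 1100/9; x' = 821 − 4·(632/9) = 4861/9.
Government outlay = subsidy × quantity = 52 × 4861/9 = 252772/9.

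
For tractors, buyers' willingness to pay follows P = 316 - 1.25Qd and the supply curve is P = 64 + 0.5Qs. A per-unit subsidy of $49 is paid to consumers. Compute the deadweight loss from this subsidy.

Pre-subsidy: 316 - 1.25Q = 64 + 0.5Q gives Q* = 144 and P* = 136.
With the rebate, buyers effectively pay Pb = Ps − 49, where Ps is the price sellers receive.
On the curves, Pb = 316 - 1.25Q and Ps = 64 + 0.5Q; the wedge Ps − Pb = 49 gives 64 + 0.5Q − (316 - 1.25Q) = 49, so Q' = 172.
Then Pb = 316 − 1.25·172 = 101 and Ps = 64 + 0.5·172 = 150.
The subsidy expands output by 172 − 144 = 28 past the efficient level; on those units the gap between marginal cost and willingness to pay runs from 0 up to 49.
DWL = ½ × 49 × 28 = 686.

Deadweight loss = $686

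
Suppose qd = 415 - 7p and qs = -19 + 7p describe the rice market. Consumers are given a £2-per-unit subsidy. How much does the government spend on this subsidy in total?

Pre-subsidy: 415 - 7p = -19 + 7p gives p* = 31, q* = 198.
With the rebate, buyers effectively pay pb = ps − 2, where ps is the price sellers receive.
Demand in terms of ps becomes qd = 415 − 7(ps − 2) = 429 - 7ps. Setting this equal to supply: 429 - 7ps = -19 + 7ps, so ps = 32.
Buyers pay pb = 32 − 2 = 30; q' = -19 + 7·32 = 205.
Government outlay = subsidy × quantity = 2 × 205 = 410.

Government cost = £410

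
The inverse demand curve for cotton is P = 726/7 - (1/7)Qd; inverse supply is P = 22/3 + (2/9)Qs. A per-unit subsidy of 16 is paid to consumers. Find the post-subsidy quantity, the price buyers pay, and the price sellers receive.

Pre-subsidy: 726/7 - (1/7)Q = 22/3 + (2/9)Q gives Q* = 264 and P* = 66.
With the rebate, buyers effectively pay Pb = Ps − 16, where Ps is the price sellers receive.
On the curves, Pb = 726/7 - (1/7)Q and Ps = 22/3 + (2/9)Q; the wedge Ps − Pb = 16 gives 22/3 + (2/9)Q − (726/7 - (1/7)Q) = 16, so Q' = 7080/23.
Then Pb = 726/7 − (1/7)·(7080/23) = 1374/23 and Ps = 22/3 + (2/9)·(7080/23) = 1742/23.

Q' = 7080/23; buyers pay 1374/23; sellers receive 1742/23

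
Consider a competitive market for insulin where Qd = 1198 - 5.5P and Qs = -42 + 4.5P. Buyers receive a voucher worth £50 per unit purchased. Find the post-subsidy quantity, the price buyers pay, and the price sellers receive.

Q' = 639.75; buyers pay £101.5; sellers receive £151.5

Pre-subsidy: 1198 - 5.5P = -42 + 4.5P gives P* = 124, Q* = 516.
With the rebate, buyers effectively pay Pb = Ps − 50, where Ps is the price sellers receive.
Demand in terms of Ps becomes Qd = 1198 − 5.5(Ps − 50) = 1473 - 5.5Ps. Setting this equal to supply: 1473 - 5.5Ps = -42 + 4.5Ps, so Ps = 151.5.
Buyers pay Pb = 151.5 − 50 = 101.5; Q' = -42 + 4.5·151.5 = 639.75.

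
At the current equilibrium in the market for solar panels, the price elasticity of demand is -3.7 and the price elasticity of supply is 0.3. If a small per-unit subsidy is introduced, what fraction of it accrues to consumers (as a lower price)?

Consumer share = 0.075

For a small subsidy around the equilibrium, the benefit split depends on the relative slopes, which at a point are proportional to the elasticities.
Buyer share = εs/(εs + |εd|) = 0.3/(0.3 + 3.7) = 0.075; seller share = |εd|/(εs + |εd|) = 0.925.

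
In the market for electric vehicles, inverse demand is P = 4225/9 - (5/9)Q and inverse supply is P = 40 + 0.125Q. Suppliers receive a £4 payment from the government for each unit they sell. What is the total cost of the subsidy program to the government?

Pre-subsidy: 4225/9 - (5/9)Q = 40 + 0.125Q gives Q* = 30920/49 and P* = 5825/49.
With the subsidy, sellers receive Ps = Pb + 4 for each unit, where Pb is the price buyers pay.
On the curves, Pb = 4225/9 - (5/9)Q and Ps = 40 + 0.125Q; the wedge Ps − Pb = 4 gives 40 + 0.125Q − (4225/9 - (5/9)Q) = 4, so Q' = 31208/49.
Then Pb = 4225/9 − (5/9)·(31208/49) = 5665/49 and Ps = 40 + 0.125·(31208/49) = 5861/49.
Government outlay = subsidy × quantity = 4 × 31208/49 = 124832/49.

Government cost = 124832/49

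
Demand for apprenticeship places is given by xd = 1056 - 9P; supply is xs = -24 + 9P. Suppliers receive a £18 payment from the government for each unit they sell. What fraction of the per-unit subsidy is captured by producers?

Pre-subsidy: 1056 - 9P = -24 + 9P gives P* = 60, x* = 516.
With the subsidy, sellers receive Ps = Pb + 18 for each unit, where Pb is the price buyers pay.
Supply in terms of Pb becomes xs = -24 + 9(Pb + 18) = 138 + 9Pb. Setting this equal to demand: 1056 - 9Pb = 138 + 9Pb, so Pb = 51.
Sellers receive Ps = 51 + 18 = 69; x' = 1056 − 9·51 = 597.
Buyers' price falls by P* − Pb = 60 − 51 = 9; sellers' price rises by Ps − P* = 69 − 60 = 9.
So producers capture 9/18 = 0.5 of each unit of subsidy.

Producer share = 0.5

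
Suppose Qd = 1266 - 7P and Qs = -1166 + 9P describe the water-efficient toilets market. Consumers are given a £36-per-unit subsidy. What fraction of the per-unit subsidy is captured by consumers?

Pre-subsidy: 1266 - 7P = -1166 + 9P gives P* = 152, Q* = 202.
With the rebate, buyers effectively pay Pb = Ps − 36, where Ps is the price sellers receive.
Demand in terms of Ps becomes Qd = 1266 − 7(Ps − 36) = 1518 - 7Ps. Setting this equal to supply: 1518 - 7Ps = -1166 + 9Ps, so Ps = 167.75.
Buyers pay Pb = 167.75 − 36 = 131.75; Q' = -1166 + 9·167.75 = 343.75.
Buyers' price falls by P* − Pb = 152 − 131.75 = 20.25; sellers' price rises by Ps − P* = 167.75 − 152 = 15.75.
So consumers capture 20.25/36 = 0.5625 of each unit of subsidy.

Consumer share = 0.5625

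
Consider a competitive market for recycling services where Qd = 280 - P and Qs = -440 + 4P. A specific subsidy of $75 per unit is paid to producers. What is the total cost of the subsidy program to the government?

Government cost = $14700

Pre-subsidy: 280 - P = -440 + 4P gives P* = 144, Q* = 136.
With the subsidy, sellers receive Ps = Pb + 75 for each unit, where Pb is the price buyers pay.
Supply in terms of Pb becomes Qs = -440 + 4(Pb + 75) = -140 + 4Pb. Setting this equal to demand: 280 - Pb = -140 + 4Pb, so Pb = 84.
Sellers receive Ps = 84 + 75 = 159; Q' = 280 − 1·84 = 196.
Government outlay = subsidy × quantity = 75 × 196 = 14700.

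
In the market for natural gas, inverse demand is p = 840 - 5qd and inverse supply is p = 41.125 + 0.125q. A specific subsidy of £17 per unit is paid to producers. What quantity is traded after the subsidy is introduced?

q' = 6527/41

Pre-subsidy: 840 - 5q = 41.125 + 0.125q gives q* = 6391/41 and p* = 2485/41.
With the subsidy, sellers receive ps = pb + 17 for each unit, where pb is the price buyers pay.
On the curves, pb = 840 - 5q and ps = 41.125 + 0.125q; the wedge ps − pb = 17 gives 41.125 + 0.125q − (840 - 5q) = 17, so q' = 6527/41.
Then pb = 840 − 5·(6527/41) = 1805/41 and ps = 41.125 + 0.125·(6527/41) = 2502/41.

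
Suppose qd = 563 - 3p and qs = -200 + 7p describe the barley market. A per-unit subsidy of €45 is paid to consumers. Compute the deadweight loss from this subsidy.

Deadweight loss = €2126.25

Pre-subsidy: 563 - 3p = -200 + 7p gives p* = 76.3, q* = 334.1.
With the rebate, buyers effectively pay pb = ps − 45, where ps is the price sellers receive.
Demand in terms of ps becomes qd = 563 − 3(ps − 45) = 698 - 3ps. Setting this equal to supply: 698 - 3ps = -200 + 7ps, so ps = 89.8.
Buyers pay pb = 89.8 − 45 = 44.8; q' = -200 + 7·89.8 = 428.6.
The subsidy expands output by 428.6 − 334.1 = 94.5 past the efficient level; on those units the gap between marginal cost and willingness to pay runs from 0 up to 45.
DWL = ½ × 45 × 94.5 = 2126.25.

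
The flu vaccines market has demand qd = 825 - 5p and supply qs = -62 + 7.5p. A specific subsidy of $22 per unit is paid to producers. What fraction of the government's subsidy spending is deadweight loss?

Pre-subsidy: 825 - 5p = -62 + 7.5p gives p* = 70.96, q* = 470.2.
With the subsidy, sellers receive ps = pb + 22 for each unit, where pb is the price buyers pay.
Supply in terms of pb becomes qs = -62 + 7.5(pb + 22) = 103 + 7.5pb. Setting this equal to demand: 825 - 5pb = 103 + 7.5pb, so pb = 57.76.
Sellers receive ps = 57.76 + 22 = 79.76; q' = 825 − 5·57.76 = 536.2.
ΔCS = ½(470.2 + 536.2)(70.96 − 57.76) = 6642.24; ΔPS = ½(470.2 + 536.2)(79.76 − 70.96) = 4428.16.
Government spending = 22 × 536.2 = 11796.4.
DWL = ½ × 22 × (536.2 − 470.2) = 726; fraction = 726 / 11796.4 = 165/2681.

DWL / government spending = 165/2681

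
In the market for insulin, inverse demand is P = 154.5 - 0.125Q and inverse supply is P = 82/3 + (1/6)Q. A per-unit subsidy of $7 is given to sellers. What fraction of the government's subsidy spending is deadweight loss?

Pre-subsidy: 154.5 - 0.125Q = 82/3 + (1/6)Q gives Q* = 436 and P* = 100.
With the subsidy, sellers receive Ps = Pb + 7 for each unit, where Pb is the price buyers pay.
On the curves, Pb = 154.5 - 0.125Q and Ps = 82/3 + (1/6)Q; the wedge Ps − Pb = 7 gives 82/3 + (1/6)Q − (154.5 - 0.125Q) = 7, so Q' = 460.
Then Pb = 154.5 − 0.125·460 = 97 and Ps = 82/3 + (1/6)·460 = 104.
ΔCS = ½(436 + 460)(100 − 97) = 1344; ΔPS = ½(436 + 460)(104 − 100) = 1792.
Government spending = 7 × 460 = 3220.
DWL = ½ × 7 × (460 − 436) = 84; fraction = 84 / 3220 = 3/115.

DWL / government spending = 3/115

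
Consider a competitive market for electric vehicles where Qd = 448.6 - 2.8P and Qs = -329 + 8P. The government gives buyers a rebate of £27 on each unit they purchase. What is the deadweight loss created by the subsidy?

Pre-subsidy: 448.6 - 2.8P = -329 + 8P gives P* = 72, Q* = 247.
With the rebate, buyers effectively pay Pb = Ps − 27, where Ps is the price sellers receive.
Demand in terms of Ps becomes Qd = 448.6 − 2.8(Ps − 27) = 524.2 - 2.8Ps. Setting this equal to supply: 524.2 - 2.8Ps = -329 + 8Ps, so Ps = 79.
Buyers pay Pb = 79 − 27 = 52; Q' = -329 + 8·79 = 303.
The subsidy expands output by 303 − 247 = 56 past the efficient level; on those units the gap between marginal cost and willingness to pay runs from 0 up to 27.
DWL = ½ × 27 × 56 = 756.

Deadweight loss = £756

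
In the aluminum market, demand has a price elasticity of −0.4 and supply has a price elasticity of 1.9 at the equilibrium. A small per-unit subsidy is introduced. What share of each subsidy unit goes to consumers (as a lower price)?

For a small subsidy around the equilibrium, the benefit split depends on the relative slopes, which at a point are proportional to the elasticities.
Buyer share = εs/(εs + |εd|) = 1.9/(1.9 + 0.4) = 19/23; seller share = |εd|/(εs + |εd|) = 4/23.

Consumer share = 19/23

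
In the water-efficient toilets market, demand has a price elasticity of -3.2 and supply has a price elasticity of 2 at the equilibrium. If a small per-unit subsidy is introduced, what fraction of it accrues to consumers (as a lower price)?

For a small subsidy around the equilibrium, the benefit split depends on the relative slopes, which at a point are proportional to the elasticities.
Buyer share = εs/(εs + |εd|) = 2/(2 + 3.2) = 5/13; seller share = |εd|/(εs + |εd|) = 8/13.

Consumer share = 5/13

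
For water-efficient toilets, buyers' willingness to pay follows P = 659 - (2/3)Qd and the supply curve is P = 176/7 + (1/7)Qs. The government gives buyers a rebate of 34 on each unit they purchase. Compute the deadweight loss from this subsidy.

Deadweight loss = 714

Pre-subsidy: 659 - (2/3)Q = 176/7 + (1/7)Q gives Q* = 783 and P* = 137.
With the rebate, buyers effectively pay Pb = Ps − 34, where Ps is the price sellers receive.
On the curves, Pb = 659 - (2/3)Q and Ps = 176/7 + (1/7)Q; the wedge Ps − Pb = 34 gives 176/7 + (1/7)Q − (659 - (2/3)Q) = 34, so Q' = 825.
Then Pb = 659 − (2/3)·825 = 109 and Ps = 176/7 + (1/7)·825 = 143.
The subsidy expands output by 825 − 783 = 42 past the efficient level; on those units the gap between marginal cost and willingness to pay runs from 0 up to 34.
DWL = ½ × 34 × 42 = 714.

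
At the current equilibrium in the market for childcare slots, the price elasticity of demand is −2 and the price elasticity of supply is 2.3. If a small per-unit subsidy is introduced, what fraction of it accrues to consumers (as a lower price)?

Consumer share = 23/43

For a small subsidy around the equilibrium, the benefit split depends on the relative slopes, which at a point are proportional to the elasticities.
Buyer share = εs/(εs + |εd|) = 2.3/(2.3 + 2) = 23/43; seller share = |εd|/(εs + |εd|) = 20/43.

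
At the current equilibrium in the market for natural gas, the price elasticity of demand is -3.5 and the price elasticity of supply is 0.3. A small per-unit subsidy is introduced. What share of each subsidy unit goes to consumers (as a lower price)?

For a small subsidy around the equilibrium, the benefit split depends on the relative slopes, which at a point are proportional to the elasticities.
Buyer share = εs/(εs + |εd|) = 0.3/(0.3 + 3.5) = 3/38; seller share = |εd|/(εs + |εd|) = 35/38.

Consumer share = 3/38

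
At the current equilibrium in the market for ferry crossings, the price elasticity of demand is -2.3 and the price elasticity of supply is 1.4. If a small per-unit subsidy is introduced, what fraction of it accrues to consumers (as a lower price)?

For a small subsidy around the equilibrium, the benefit split depends on the relative slopes, which at a point are proportional to the elasticities.
Buyer share = εs/(εs + |εd|) = 1.4/(1.4 + 2.3) = 14/37; seller share = |εd|/(εs + |εd|) = 23/37.

Consumer share = 14/37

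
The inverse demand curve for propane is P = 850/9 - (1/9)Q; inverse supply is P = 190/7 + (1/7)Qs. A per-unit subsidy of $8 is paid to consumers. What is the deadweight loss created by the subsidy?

Deadweight loss = $126

Pre-subsidy: 850/9 - (1/9)Q = 190/7 + (1/7)Q gives Q* = 265 and P* = 65.
With the rebate, buyers effectively pay Pb = Ps − 8, where Ps is the price sellers receive.
On the curves, Pb = 850/9 - (1/9)Q and Ps = 190/7 + (1/7)Q; the wedge Ps − Pb = 8 gives 190/7 + (1/7)Q − (850/9 - (1/9)Q) = 8, so Q' = 296.5.
Then Pb = 850/9 − (1/9)·296.5 = 61.5 and Ps = 190/7 + (1/7)·296.5 = 69.5.
The subsidy expands output by 296.5 − 265 = 31.5 past the efficient level; on those units the gap between marginal cost and willingness to pay runs from 0 up to 8.
DWL = ½ × 8 × 31.5 = 126.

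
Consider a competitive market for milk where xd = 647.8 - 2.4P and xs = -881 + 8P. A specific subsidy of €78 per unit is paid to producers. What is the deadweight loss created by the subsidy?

Pre-subsidy: 647.8 - 2.4P = -881 + 8P gives P* = 147, x* = 295.
With the subsidy, sellers receive Ps = Pb + 78 for each unit, where Pb is the price buyers pay.
Supply in terms of Pb becomes xs = -881 + 8(Pb + 78) = -257 + 8Pb. Setting this equal to demand: 647.8 - 2.4Pb = -257 + 8Pb, so Pb = 87.
Sellers receive Ps = 87 + 78 = 165; x' = 647.8 − 2.4·87 = 439.
The subsidy expands output by 439 − 295 = 144 past the efficient level; on those units the gap between marginal cost and willingness to pay runs from 0 up to 78.
DWL = ½ × 78 × 144 = 5616.

Deadweight loss = €5616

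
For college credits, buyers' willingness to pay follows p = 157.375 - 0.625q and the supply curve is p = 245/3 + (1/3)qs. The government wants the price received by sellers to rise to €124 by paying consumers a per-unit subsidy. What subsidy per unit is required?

Required subsidy s = €46 per unit

At a seller price of 124, quantity supplied is -245 + 3·124 = 127.
Buyers absorb 127 only when they pay pb = 157.375 − 0.625·127 = 78.
s = ps − pb = 124 − 78 = 46.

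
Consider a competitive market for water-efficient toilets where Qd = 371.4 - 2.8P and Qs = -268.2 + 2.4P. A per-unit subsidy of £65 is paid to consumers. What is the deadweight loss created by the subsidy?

Pre-subsidy: 371.4 - 2.8P = -268.2 + 2.4P gives P* = 123, Q* = 27.
With the rebate, buyers effectively pay Pb = Ps − 65, where Ps is the price sellers receive.
Demand in terms of Ps becomes Qd = 371.4 − 2.8(Ps − 65) = 553.4 - 2.8Ps. Setting this equal to supply: 553.4 - 2.8Ps = -268.2 + 2.4Ps, so Ps = 158.
Buyers pay Pb = 158 − 65 = 93; Q' = -268.2 + 2.4·158 = 111.
The subsidy expands output by 111 − 27 = 84 past the efficient level; on those units the gap between marginal cost and willingness to pay runs from 0 up to 65.
DWL = ½ × 65 × 84 = 2730.

Deadweight loss = £2730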